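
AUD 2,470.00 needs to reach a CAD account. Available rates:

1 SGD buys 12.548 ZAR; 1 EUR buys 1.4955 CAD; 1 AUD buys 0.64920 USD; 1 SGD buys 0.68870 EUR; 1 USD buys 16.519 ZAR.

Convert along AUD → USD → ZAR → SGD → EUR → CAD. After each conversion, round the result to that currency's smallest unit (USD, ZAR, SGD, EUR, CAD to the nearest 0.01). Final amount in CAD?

AUD 2,470.00 × 0.64920 = USD 1,603.52
USD 1,603.52 × 16.519 = ZAR 26,488.55
ZAR 26,488.55 ÷ 12.548 = SGD 2,110.98
SGD 2,110.98 × 0.68870 = EUR 1,453.83
EUR 1,453.83 × 1.4955 = CAD 2,174.20

CAD 2,174.20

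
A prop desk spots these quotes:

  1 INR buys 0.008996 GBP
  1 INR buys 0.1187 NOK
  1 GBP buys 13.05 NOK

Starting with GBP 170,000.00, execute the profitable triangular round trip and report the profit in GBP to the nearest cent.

Profit: GBP 1,885.67

Profitable loop is GBP → INR → NOK → GBP:
GBP 170,000.00 ÷ 0.008996 = INR 18,897,287.68
INR 18,897,287.68 × 0.1187 = NOK 2,243,108.05
NOK 2,243,108.05 ÷ 13.05 = GBP 171,885.67
Profit = GBP 171,885.67 − GBP 170,000.00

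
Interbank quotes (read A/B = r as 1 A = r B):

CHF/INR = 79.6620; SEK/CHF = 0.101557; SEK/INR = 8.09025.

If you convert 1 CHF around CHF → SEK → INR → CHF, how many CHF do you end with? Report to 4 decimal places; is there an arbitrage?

Around CHF → SEK → INR → CHF: 1 ÷ 0.101557 × 8.09025 ÷ 79.6620 = 1.000002
Product ≈ 1 (deviation 0.000%, within rounding noise).

1.0000 (no arbitrage)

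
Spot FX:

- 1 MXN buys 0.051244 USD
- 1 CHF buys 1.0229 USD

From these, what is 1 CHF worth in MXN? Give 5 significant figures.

1 CHF × 1.0229 = 1.0229 USD
1.0229 USD ÷ 0.051244 = 19.9614 MXN

CHF/MXN = 19.961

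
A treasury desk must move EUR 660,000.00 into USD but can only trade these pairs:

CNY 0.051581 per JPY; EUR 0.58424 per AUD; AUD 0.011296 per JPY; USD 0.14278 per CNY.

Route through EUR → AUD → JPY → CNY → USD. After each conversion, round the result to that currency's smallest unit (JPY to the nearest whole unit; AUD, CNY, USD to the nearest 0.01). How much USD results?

USD 736,520.94

EUR 660,000.00 ÷ 0.58424 = AUD 1,129,672.74
AUD 1,129,672.74 ÷ 0.011296 = JPY 100,006,439
JPY 100,006,439 × 0.051581 = CNY 5,158,432.13
CNY 5,158,432.13 × 0.14278 = USD 736,520.94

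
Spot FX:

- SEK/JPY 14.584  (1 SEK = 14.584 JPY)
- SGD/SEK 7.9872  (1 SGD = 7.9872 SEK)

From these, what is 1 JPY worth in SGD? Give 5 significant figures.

1 JPY ÷ 14.584 = 0.0685683 SEK
0.0685683 SEK ÷ 7.9872 = 0.00858477 SGD

JPY/SGD = 0.0085848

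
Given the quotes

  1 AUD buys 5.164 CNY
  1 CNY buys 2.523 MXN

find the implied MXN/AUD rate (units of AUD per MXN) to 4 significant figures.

MXN/AUD = 0.07675

1 MXN ÷ 2.523 = 0.396354 CNY
0.396354 CNY ÷ 5.164 = 0.0767532 AUD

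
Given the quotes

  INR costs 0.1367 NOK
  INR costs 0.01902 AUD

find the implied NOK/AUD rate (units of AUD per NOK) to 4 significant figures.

NOK/AUD = 0.1391

1 NOK ÷ 0.1367 = 7.31529 INR
7.31529 INR × 0.01902 = 0.139137 AUD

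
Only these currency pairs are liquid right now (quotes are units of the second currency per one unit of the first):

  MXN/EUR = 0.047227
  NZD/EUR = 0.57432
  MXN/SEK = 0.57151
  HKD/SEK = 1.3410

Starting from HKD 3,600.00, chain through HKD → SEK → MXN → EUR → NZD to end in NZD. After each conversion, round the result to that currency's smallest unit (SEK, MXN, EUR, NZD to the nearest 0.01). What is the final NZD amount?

HKD 3,600.00 × 1.3410 = SEK 4,827.60
SEK 4,827.60 ÷ 0.57151 = MXN 8,447.10
MXN 8,447.10 × 0.047227 = EUR 398.93
EUR 398.93 ÷ 0.57432 = NZD 694.61

NZD 694.61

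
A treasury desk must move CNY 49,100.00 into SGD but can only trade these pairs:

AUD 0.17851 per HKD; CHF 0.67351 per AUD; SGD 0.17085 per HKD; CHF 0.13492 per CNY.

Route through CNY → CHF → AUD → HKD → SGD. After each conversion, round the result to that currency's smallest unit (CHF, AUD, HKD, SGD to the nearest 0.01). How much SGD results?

SGD 9,413.82

CNY 49,100.00 × 0.13492 = CHF 6,624.57
CHF 6,624.57 ÷ 0.67351 = AUD 9,835.89
AUD 9,835.89 ÷ 0.17851 = HKD 55,099.94
HKD 55,099.94 × 0.17085 = SGD 9,413.82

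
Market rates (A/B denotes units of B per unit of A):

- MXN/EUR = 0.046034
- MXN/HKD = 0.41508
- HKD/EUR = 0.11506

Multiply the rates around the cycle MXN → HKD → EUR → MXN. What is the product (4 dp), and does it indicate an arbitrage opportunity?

Around MXN → HKD → EUR → MXN: 1 × 0.41508 × 0.11506 ÷ 0.046034 = 1.037475
Product > 1; profitable direction is MXN → HKD → EUR → MXN.

1.0375 (arbitrage exists)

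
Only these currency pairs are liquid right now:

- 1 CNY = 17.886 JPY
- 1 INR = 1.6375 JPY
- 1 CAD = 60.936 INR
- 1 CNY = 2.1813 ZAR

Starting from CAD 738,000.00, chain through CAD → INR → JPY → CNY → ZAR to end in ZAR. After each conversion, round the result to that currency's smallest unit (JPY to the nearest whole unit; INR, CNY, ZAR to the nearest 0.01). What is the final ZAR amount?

CAD 738,000.00 × 60.936 = INR 44,970,768.00
INR 44,970,768.00 × 1.6375 = JPY 73,639,633
JPY 73,639,633 ÷ 17.886 = CNY 4,117,166.11
CNY 4,117,166.11 × 2.1813 = ZAR 8,980,774.44

ZAR 8,980,774.44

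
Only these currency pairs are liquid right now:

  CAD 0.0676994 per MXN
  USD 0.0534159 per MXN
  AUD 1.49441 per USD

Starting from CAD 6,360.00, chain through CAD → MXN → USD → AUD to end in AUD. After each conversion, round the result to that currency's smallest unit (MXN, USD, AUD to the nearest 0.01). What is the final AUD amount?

AUD 7,499.16

CAD 6,360.00 ÷ 0.0676994 = MXN 93,944.70
MXN 93,944.70 × 0.0534159 = USD 5,018.14
USD 5,018.14 × 1.49441 = AUD 7,499.16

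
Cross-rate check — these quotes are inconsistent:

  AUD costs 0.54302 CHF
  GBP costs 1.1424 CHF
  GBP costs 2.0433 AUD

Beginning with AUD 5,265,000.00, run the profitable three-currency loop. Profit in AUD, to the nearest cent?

Profit: AUD 155,865.22

Profitable loop is AUD → GBP → CHF → AUD:
AUD 5,265,000.00 ÷ 2.0433 = GBP 2,576,714.14
GBP 2,576,714.14 × 1.1424 = CHF 2,943,638.23
CHF 2,943,638.23 ÷ 0.54302 = AUD 5,420,865.22
Profit = AUD 5,420,865.22 − AUD 5,265,000.00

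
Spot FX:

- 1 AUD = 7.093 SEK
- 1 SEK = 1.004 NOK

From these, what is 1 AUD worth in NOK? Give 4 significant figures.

1 AUD × 7.093 = 7.093 SEK
7.093 SEK × 1.004 = 7.12137 NOK

AUD/NOK = 7.121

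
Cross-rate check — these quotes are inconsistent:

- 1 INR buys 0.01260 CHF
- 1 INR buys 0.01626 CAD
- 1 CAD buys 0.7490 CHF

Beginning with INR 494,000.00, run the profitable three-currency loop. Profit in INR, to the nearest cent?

Profit: INR 17,087.35

Profitable loop is INR → CHF → CAD → INR:
INR 494,000.00 × 0.01260 = CHF 6,224.40
CHF 6,224.40 ÷ 0.7490 = CAD 8,310.28
CAD 8,310.28 ÷ 0.01626 = INR 511,087.35
Profit = INR 511,087.35 − INR 494,000.00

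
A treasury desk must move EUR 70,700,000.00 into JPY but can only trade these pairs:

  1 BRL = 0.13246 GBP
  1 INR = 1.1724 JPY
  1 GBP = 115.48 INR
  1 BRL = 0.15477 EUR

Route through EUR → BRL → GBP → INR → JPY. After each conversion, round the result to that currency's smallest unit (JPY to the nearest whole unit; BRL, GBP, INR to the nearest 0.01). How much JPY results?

EUR 70,700,000.00 ÷ 0.15477 = BRL 456,806,874.72
BRL 456,806,874.72 × 0.13246 = GBP 60,508,638.63
GBP 60,508,638.63 × 115.48 = INR 6,987,537,588.99
INR 6,987,537,588.99 × 1.1724 = JPY 8,192,189,069

JPY 8,192,189,069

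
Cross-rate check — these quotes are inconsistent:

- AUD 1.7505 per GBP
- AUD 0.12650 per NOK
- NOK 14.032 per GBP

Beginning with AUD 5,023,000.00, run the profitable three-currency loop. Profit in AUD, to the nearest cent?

Profit: AUD 70,439.65

Profitable loop is AUD → GBP → NOK → AUD:
AUD 5,023,000.00 ÷ 1.7505 = GBP 2,869,465.87
GBP 2,869,465.87 × 14.032 = NOK 40,264,345.04
NOK 40,264,345.04 × 0.12650 = AUD 5,093,439.65
Profit = AUD 5,093,439.65 − AUD 5,023,000.00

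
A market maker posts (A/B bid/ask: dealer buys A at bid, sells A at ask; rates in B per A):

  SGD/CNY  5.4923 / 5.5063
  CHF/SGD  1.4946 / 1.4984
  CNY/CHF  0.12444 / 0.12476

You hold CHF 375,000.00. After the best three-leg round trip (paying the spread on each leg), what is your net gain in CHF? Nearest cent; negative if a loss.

Net profit: CHF 8,063.26

Best loop CHF → SGD → CNY → CHF:
CHF 375,000.00 × 1.4946 (sell CHF at bid) = SGD 560,475.00
SGD 560,475.00 × 5.4923 (sell SGD at bid) = CNY 3,078,296.84
CNY 3,078,296.84 × 0.12444 (sell CNY at bid) = CHF 383,063.26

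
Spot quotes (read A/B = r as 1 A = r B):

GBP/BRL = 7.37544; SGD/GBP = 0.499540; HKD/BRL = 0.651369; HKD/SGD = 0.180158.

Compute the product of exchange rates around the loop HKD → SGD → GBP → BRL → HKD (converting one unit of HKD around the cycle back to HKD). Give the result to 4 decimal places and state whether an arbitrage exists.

Around HKD → SGD → GBP → BRL → HKD: 1 × 0.180158 × 0.499540 × 7.37544 ÷ 0.651369 = 1.019025
Product > 1; profitable direction is HKD → SGD → GBP → BRL → HKD.

1.0190 (arbitrage exists)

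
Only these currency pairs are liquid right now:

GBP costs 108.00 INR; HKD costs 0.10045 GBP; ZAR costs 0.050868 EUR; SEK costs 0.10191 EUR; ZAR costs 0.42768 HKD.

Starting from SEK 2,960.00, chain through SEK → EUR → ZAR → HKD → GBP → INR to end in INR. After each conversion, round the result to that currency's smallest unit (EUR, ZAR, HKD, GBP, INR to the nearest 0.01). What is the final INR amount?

SEK 2,960.00 × 0.10191 = EUR 301.65
EUR 301.65 ÷ 0.050868 = ZAR 5,930.05
ZAR 5,930.05 × 0.42768 = HKD 2,536.16
HKD 2,536.16 × 0.10045 = GBP 254.76
GBP 254.76 × 108.00 = INR 27,514.08

INR 27,514.08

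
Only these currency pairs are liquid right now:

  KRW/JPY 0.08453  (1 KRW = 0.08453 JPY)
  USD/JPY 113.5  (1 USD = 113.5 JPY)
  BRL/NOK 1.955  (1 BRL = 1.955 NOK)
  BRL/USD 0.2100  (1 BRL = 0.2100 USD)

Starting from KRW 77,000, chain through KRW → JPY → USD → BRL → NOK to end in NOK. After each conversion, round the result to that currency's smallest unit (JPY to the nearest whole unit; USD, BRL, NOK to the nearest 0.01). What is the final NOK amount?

NOK 533.91

KRW 77,000 × 0.08453 = JPY 6,509
JPY 6,509 ÷ 113.5 = USD 57.35
USD 57.35 ÷ 0.2100 = BRL 273.10
BRL 273.10 × 1.955 = NOK 533.91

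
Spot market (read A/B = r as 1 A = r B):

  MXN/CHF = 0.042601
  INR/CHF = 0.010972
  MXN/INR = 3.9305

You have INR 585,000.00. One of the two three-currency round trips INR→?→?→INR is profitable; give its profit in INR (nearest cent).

Profit: INR 7,201.73

Profitable loop is INR → CHF → MXN → INR:
INR 585,000.00 × 0.010972 = CHF 6,418.62
CHF 6,418.62 ÷ 0.042601 = MXN 150,668.29
MXN 150,668.29 × 3.9305 = INR 592,201.73
Profit = INR 592,201.73 − INR 585,000.00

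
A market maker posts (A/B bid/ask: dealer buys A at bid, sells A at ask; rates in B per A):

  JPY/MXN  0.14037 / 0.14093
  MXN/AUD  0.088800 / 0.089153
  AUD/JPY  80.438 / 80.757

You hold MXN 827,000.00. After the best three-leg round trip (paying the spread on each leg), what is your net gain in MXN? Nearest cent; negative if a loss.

Best loop MXN → AUD → JPY → MXN:
MXN 827,000.00 × 0.088800 (sell MXN at bid) = AUD 73,437.60
AUD 73,437.60 × 80.438 (sell AUD at bid) = JPY 5,907,174
JPY 5,907,174 × 0.14037 (sell JPY at bid) = MXN 829,189.97

Net profit: MXN 2,189.97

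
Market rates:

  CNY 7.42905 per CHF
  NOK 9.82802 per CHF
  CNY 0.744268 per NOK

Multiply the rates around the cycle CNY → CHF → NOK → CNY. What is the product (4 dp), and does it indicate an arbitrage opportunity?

0.9846 (arbitrage exists)

Around CNY → CHF → NOK → CNY: 1 ÷ 7.42905 × 9.82802 × 0.744268 = 0.984605
Product < 1; profitable direction is CNY → NOK → CHF → CNY.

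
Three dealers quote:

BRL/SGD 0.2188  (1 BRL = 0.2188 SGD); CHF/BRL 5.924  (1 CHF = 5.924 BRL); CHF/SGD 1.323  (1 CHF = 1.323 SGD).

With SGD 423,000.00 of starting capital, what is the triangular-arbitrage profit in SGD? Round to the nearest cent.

Profit: SGD 8,755.47

Profitable loop is SGD → BRL → CHF → SGD:
SGD 423,000.00 ÷ 0.2188 = BRL 1,933,272.39
BRL 1,933,272.39 ÷ 5.924 = CHF 326,345.78
CHF 326,345.78 × 1.323 = SGD 431,755.47
Profit = SGD 431,755.47 − SGD 423,000.00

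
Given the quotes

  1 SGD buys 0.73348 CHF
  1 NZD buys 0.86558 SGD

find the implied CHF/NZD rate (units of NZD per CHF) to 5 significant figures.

1 CHF ÷ 0.73348 = 1.36336 SGD
1.36336 SGD ÷ 0.86558 = 1.57509 NZD

CHF/NZD = 1.5751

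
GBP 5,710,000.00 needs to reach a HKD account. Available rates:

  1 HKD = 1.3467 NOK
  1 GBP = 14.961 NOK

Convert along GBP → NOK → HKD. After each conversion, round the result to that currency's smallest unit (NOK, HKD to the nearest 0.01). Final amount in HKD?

HKD 63,434,551.12

GBP 5,710,000.00 × 14.961 = NOK 85,427,310.00
NOK 85,427,310.00 ÷ 1.3467 = HKD 63,434,551.12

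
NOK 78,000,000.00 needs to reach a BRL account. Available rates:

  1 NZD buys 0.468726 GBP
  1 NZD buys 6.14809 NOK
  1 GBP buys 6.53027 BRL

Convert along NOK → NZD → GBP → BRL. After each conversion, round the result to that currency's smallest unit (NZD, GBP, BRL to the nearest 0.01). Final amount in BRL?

NOK 78,000,000.00 ÷ 6.14809 = NZD 12,686,866.98
NZD 12,686,866.98 × 0.468726 = GBP 5,946,664.41
GBP 5,946,664.41 × 6.53027 = BRL 38,833,324.20

BRL 38,833,324.20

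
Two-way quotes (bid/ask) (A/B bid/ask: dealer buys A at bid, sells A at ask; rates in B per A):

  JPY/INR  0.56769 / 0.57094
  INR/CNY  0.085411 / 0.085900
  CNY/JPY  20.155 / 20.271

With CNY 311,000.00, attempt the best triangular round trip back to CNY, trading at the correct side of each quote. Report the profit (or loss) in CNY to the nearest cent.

Net profit: CNY 1,825.09

Best loop CNY → INR → JPY → CNY:
CNY 311,000.00 ÷ 0.085900 (buy INR at ask) = INR 3,620,488.94
INR 3,620,488.94 ÷ 0.57094 (buy JPY at ask) = JPY 6,341,277
JPY 6,341,277 ÷ 20.271 (buy CNY at ask) = CNY 312,825.09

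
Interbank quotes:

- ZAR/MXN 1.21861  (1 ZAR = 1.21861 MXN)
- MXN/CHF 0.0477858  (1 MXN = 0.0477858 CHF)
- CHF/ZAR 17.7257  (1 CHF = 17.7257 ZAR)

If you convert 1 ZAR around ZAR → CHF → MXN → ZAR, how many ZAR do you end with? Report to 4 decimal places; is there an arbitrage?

Around ZAR → CHF → MXN → ZAR: 1 ÷ 17.7257 ÷ 0.0477858 ÷ 1.21861 = 0.968797
Product < 1; profitable direction is ZAR → MXN → CHF → ZAR.

0.9688 (arbitrage exists)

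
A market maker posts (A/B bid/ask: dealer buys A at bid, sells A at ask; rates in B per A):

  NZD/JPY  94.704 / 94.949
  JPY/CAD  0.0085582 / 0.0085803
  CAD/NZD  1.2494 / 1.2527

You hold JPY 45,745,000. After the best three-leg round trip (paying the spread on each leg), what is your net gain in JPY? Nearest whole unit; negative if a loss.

Net profit: JPY 577,916

Best loop JPY → CAD → NZD → JPY:
JPY 45,745,000 × 0.0085582 (sell JPY at bid) = CAD 391,494.86
CAD 391,494.86 × 1.2494 (sell CAD at bid) = NZD 489,133.68
NZD 489,133.68 × 94.704 (sell NZD at bid) = JPY 46,322,916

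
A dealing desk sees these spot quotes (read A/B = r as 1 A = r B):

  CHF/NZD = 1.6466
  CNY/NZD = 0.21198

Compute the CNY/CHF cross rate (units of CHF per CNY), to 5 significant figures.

1 CNY × 0.21198 = 0.21198 NZD
0.21198 NZD ÷ 1.6466 = 0.128738 CHF

CNY/CHF = 0.12874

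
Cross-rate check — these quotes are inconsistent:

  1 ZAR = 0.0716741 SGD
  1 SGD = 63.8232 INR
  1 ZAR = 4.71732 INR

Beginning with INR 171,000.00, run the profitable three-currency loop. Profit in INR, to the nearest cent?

Profit: INR 5,339.91

Profitable loop is INR → SGD → ZAR → INR:
INR 171,000.00 ÷ 63.8232 = SGD 2,679.28
SGD 2,679.28 ÷ 0.0716741 = ZAR 37,381.38
ZAR 37,381.38 × 4.71732 = INR 176,339.91
Profit = INR 176,339.91 − INR 171,000.00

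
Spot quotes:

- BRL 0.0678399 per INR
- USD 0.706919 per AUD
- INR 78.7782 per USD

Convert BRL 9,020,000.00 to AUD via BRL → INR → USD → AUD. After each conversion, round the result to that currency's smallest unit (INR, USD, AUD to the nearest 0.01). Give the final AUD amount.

AUD 2,387,512.37

BRL 9,020,000.00 ÷ 0.0678399 = INR 132,960,101.65
INR 132,960,101.65 ÷ 78.7782 = USD 1,687,777.86
USD 1,687,777.86 ÷ 0.706919 = AUD 2,387,512.37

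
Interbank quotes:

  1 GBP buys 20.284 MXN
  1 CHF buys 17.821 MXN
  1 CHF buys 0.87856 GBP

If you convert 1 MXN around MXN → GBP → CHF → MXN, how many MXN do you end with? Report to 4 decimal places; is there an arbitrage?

Around MXN → GBP → CHF → MXN: 1 ÷ 20.284 ÷ 0.87856 × 17.821 = 1.000016
Product ≈ 1 (deviation 0.002%, within rounding noise).

1.0000 (no arbitrage)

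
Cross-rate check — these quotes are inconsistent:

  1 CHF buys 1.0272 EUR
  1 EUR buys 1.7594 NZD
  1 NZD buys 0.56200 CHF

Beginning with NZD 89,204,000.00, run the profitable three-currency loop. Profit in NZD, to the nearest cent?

Profitable loop is NZD → CHF → EUR → NZD:
NZD 89,204,000.00 × 0.56200 = CHF 50,132,648.00
CHF 50,132,648.00 × 1.0272 = EUR 51,496,256.03
EUR 51,496,256.03 × 1.7594 = NZD 90,602,512.85
Profit = NZD 90,602,512.85 − NZD 89,204,000.00

Profit: NZD 1,398,512.85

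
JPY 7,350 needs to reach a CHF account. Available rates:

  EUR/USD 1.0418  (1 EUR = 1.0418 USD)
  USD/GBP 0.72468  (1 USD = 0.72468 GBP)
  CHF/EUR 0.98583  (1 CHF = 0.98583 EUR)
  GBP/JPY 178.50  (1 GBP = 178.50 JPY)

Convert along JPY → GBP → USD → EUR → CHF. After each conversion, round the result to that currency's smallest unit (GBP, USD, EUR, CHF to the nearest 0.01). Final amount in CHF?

CHF 55.33

JPY 7,350 ÷ 178.50 = GBP 41.18
GBP 41.18 ÷ 0.72468 = USD 56.83
USD 56.83 ÷ 1.0418 = EUR 54.55
EUR 54.55 ÷ 0.98583 = CHF 55.33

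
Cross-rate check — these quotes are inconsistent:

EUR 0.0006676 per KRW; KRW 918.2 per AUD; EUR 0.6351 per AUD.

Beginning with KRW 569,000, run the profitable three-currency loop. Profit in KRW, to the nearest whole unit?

Profit: KRW 20,523

Profitable loop is KRW → AUD → EUR → KRW:
KRW 569,000 ÷ 918.2 = AUD 619.69
AUD 619.69 × 0.6351 = EUR 393.57
EUR 393.57 ÷ 0.0006676 = KRW 589,523
Profit = KRW 589,523 − KRW 569,000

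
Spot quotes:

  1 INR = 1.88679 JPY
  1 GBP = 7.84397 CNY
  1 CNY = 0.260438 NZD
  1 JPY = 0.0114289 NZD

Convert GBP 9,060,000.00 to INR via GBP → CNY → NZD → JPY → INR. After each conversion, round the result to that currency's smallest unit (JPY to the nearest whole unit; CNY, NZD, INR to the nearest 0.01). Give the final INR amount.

INR 858,302,691.87

GBP 9,060,000.00 × 7.84397 = CNY 71,066,368.20
CNY 71,066,368.20 × 0.260438 = NZD 18,508,382.80
NZD 18,508,382.80 ÷ 0.0114289 = JPY 1,619,436,936
JPY 1,619,436,936 ÷ 1.88679 = INR 858,302,691.87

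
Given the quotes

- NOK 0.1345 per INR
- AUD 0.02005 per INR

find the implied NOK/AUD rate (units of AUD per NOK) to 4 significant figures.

1 NOK ÷ 0.1345 = 7.43494 INR
7.43494 INR × 0.02005 = 0.149071 AUD

NOK/AUD = 0.1491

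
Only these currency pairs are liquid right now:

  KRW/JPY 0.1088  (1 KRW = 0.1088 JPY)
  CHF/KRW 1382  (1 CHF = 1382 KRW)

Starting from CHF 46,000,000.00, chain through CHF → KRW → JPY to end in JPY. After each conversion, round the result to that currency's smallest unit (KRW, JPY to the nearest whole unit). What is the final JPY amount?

JPY 6,916,633,600

CHF 46,000,000.00 × 1382 = KRW 63,572,000,000
KRW 63,572,000,000 × 0.1088 = JPY 6,916,633,600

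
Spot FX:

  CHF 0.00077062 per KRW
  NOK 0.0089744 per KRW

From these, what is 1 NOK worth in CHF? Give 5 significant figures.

1 NOK ÷ 0.0089744 = 111.428 KRW
111.428 KRW × 0.00077062 = 0.0858687 CHF

NOK/CHF = 0.085869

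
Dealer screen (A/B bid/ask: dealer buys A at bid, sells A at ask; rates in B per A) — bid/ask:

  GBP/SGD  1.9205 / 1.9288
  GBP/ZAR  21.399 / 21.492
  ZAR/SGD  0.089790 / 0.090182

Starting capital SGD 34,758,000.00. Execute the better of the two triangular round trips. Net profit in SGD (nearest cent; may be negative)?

Net result: SGD -133,059.82 (no profitable arbitrage after spreads)

Best loop SGD → GBP → ZAR → SGD:
SGD 34,758,000.00 ÷ 1.9288 (buy GBP at ask) = GBP 18,020,530.90
GBP 18,020,530.90 × 21.399 (sell GBP at bid) = ZAR 385,621,340.73
ZAR 385,621,340.73 × 0.089790 (sell ZAR at bid) = SGD 34,624,940.18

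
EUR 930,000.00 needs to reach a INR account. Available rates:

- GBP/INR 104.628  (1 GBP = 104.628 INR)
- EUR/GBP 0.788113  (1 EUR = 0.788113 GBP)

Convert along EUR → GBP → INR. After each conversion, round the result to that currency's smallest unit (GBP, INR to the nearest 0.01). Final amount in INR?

INR 76,686,578.88

EUR 930,000.00 × 0.788113 = GBP 732,945.09
GBP 732,945.09 × 104.628 = INR 76,686,578.88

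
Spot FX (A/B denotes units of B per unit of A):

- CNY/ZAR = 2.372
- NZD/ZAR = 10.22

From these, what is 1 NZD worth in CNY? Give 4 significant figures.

1 NZD × 10.22 = 10.22 ZAR
10.22 ZAR ÷ 2.372 = 4.3086 CNY

NZD/CNY = 4.309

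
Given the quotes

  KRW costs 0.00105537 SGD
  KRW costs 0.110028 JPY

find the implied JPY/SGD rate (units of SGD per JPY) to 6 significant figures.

1 JPY ÷ 0.110028 = 9.0886 KRW
9.0886 KRW × 0.00105537 = 0.00959183 SGD

JPY/SGD = 0.00959183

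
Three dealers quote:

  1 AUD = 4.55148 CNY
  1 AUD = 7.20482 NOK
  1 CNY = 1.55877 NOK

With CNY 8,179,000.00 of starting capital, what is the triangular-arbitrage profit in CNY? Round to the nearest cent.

Profitable loop is CNY → AUD → NOK → CNY:
CNY 8,179,000.00 ÷ 4.55148 = AUD 1,796,997.90
AUD 1,796,997.90 × 7.20482 = NOK 12,947,046.41
NOK 12,947,046.41 ÷ 1.55877 = CNY 8,305,937.63
Profit = CNY 8,305,937.63 − CNY 8,179,000.00

Profit: CNY 126,937.63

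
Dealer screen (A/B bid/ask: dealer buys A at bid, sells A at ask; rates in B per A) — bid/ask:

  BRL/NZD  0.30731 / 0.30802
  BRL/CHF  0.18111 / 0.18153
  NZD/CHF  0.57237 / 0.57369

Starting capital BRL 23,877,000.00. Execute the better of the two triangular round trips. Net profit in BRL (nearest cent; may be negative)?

Best loop BRL → CHF → NZD → BRL:
BRL 23,877,000.00 × 0.18111 (sell BRL at bid) = CHF 4,324,363.47
CHF 4,324,363.47 ÷ 0.57369 (buy NZD at ask) = NZD 7,537,805.21
NZD 7,537,805.21 ÷ 0.30802 (buy BRL at ask) = BRL 24,471,804.46

Net profit: BRL 594,804.46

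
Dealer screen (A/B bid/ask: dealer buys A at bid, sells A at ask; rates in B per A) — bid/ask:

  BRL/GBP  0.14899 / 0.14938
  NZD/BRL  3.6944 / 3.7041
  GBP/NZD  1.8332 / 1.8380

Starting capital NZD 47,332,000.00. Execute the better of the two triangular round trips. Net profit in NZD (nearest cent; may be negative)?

Net profit: NZD 428,156.38

Best loop NZD → BRL → GBP → NZD:
NZD 47,332,000.00 × 3.6944 (sell NZD at bid) = BRL 174,863,340.80
BRL 174,863,340.80 × 0.14899 (sell BRL at bid) = GBP 26,052,889.15
GBP 26,052,889.15 × 1.8332 (sell GBP at bid) = NZD 47,760,156.38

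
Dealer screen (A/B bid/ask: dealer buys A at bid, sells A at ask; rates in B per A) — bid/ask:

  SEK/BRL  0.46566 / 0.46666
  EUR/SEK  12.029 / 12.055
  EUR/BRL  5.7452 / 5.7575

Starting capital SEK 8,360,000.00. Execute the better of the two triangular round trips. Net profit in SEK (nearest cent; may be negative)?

Best loop SEK → EUR → BRL → SEK:
SEK 8,360,000.00 ÷ 12.055 (buy EUR at ask) = EUR 693,488.18
EUR 693,488.18 × 5.7452 (sell EUR at bid) = BRL 3,984,228.29
BRL 3,984,228.29 ÷ 0.46666 (buy SEK at ask) = SEK 8,537,754.01

Net profit: SEK 177,754.01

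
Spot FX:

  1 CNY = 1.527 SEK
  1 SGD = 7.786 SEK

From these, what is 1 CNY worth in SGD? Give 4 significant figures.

CNY/SGD = 0.1961

1 CNY × 1.527 = 1.527 SEK
1.527 SEK ÷ 7.786 = 0.196121 SGD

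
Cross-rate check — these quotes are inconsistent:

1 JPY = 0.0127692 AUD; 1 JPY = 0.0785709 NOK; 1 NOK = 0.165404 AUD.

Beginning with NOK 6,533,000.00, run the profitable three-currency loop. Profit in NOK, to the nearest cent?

Profitable loop is NOK → AUD → JPY → NOK:
NOK 6,533,000.00 × 0.165404 = AUD 1,080,584.33
AUD 1,080,584.33 ÷ 0.0127692 = JPY 84,624,278
JPY 84,624,278 × 0.0785709 = NOK 6,649,005.69
Profit = NOK 6,649,005.69 − NOK 6,533,000.00

Profit: NOK 116,005.69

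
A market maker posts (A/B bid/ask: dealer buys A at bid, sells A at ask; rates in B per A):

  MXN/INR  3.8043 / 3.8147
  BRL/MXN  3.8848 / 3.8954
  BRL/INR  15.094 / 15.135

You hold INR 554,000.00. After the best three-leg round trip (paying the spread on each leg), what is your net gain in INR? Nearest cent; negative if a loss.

Net profit: INR 8,732.06

Best loop INR → MXN → BRL → INR:
INR 554,000.00 ÷ 3.8147 (buy MXN at ask) = MXN 145,227.67
MXN 145,227.67 ÷ 3.8954 (buy BRL at ask) = BRL 37,281.84
BRL 37,281.84 × 15.094 (sell BRL at bid) = INR 562,732.06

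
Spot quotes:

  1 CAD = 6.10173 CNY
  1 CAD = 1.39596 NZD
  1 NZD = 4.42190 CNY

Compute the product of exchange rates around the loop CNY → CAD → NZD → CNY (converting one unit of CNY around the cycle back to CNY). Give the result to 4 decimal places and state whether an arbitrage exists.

1.0116 (arbitrage exists)

Around CNY → CAD → NZD → CNY: 1 ÷ 6.10173 × 1.39596 × 4.42190 = 1.011647
Product > 1; profitable direction is CNY → CAD → NZD → CNY.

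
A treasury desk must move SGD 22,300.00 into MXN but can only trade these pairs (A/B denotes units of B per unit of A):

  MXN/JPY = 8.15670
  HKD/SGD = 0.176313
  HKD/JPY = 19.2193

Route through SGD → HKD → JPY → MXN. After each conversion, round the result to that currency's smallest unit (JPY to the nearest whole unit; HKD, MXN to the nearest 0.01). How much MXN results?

MXN 298,018.81

SGD 22,300.00 ÷ 0.176313 = HKD 126,479.61
HKD 126,479.61 × 19.2193 = JPY 2,430,850
JPY 2,430,850 ÷ 8.15670 = MXN 298,018.81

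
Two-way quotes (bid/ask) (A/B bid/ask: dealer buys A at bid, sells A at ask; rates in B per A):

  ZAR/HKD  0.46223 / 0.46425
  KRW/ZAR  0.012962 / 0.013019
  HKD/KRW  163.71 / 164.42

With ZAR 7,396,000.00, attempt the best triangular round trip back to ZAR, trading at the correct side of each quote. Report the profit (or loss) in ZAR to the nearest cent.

Net profit: ZAR 46,395.05

Best loop ZAR → KRW → HKD → ZAR:
ZAR 7,396,000.00 ÷ 0.013019 (buy KRW at ask) = KRW 568,092,787
KRW 568,092,787 ÷ 164.42 (buy HKD at ask) = HKD 3,455,131.90
HKD 3,455,131.90 ÷ 0.46425 (buy ZAR at ask) = ZAR 7,442,395.05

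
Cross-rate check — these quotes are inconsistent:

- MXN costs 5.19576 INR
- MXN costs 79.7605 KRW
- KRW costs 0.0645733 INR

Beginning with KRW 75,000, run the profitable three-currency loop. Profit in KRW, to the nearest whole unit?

Profit: KRW 661

Profitable loop is KRW → MXN → INR → KRW:
KRW 75,000 ÷ 79.7605 = MXN 940.32
MXN 940.32 × 5.19576 = INR 4,885.65
INR 4,885.65 ÷ 0.0645733 = KRW 75,661
Profit = KRW 75,661 − KRW 75,000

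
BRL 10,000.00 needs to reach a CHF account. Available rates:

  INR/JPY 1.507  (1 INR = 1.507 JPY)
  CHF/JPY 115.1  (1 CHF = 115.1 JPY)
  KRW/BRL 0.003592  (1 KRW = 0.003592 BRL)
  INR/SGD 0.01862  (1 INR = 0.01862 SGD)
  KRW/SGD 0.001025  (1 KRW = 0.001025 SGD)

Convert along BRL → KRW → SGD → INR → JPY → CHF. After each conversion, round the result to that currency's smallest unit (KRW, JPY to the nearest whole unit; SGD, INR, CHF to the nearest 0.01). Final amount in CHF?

BRL 10,000.00 ÷ 0.003592 = KRW 2,783,964
KRW 2,783,964 × 0.001025 = SGD 2,853.56
SGD 2,853.56 ÷ 0.01862 = INR 153,252.42
INR 153,252.42 × 1.507 = JPY 230,951
JPY 230,951 ÷ 115.1 = CHF 2,006.52

CHF 2,006.52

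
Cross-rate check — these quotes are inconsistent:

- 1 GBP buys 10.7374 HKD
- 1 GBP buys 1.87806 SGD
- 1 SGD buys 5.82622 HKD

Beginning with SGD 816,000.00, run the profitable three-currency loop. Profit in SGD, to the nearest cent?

Profitable loop is SGD → HKD → GBP → SGD:
SGD 816,000.00 × 5.82622 = HKD 4,754,195.52
HKD 4,754,195.52 ÷ 10.7374 = GBP 442,769.71
GBP 442,769.71 × 1.87806 = SGD 831,548.09
Profit = SGD 831,548.09 − SGD 816,000.00

Profit: SGD 15,548.09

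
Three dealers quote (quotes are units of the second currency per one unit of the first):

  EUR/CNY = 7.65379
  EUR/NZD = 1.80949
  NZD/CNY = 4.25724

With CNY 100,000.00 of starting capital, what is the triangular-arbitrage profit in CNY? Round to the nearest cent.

Profit: CNY 648.61

Profitable loop is CNY → EUR → NZD → CNY:
CNY 100,000.00 ÷ 7.65379 = EUR 13,065.42
EUR 13,065.42 × 1.80949 = NZD 23,641.75
NZD 23,641.75 × 4.25724 = CNY 100,648.61
Profit = CNY 100,648.61 − CNY 100,000.00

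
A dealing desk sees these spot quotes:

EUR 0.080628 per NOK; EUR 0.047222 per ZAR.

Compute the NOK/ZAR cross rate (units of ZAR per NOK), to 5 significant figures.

1 NOK × 0.080628 = 0.080628 EUR
0.080628 EUR ÷ 0.047222 = 1.70742 ZAR

NOK/ZAR = 1.7074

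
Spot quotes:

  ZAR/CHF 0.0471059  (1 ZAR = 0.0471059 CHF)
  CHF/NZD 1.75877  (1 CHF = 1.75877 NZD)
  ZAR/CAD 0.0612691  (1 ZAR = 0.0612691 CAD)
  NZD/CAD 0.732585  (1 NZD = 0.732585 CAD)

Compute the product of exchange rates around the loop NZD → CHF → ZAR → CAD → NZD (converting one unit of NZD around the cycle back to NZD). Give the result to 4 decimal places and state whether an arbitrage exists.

Around NZD → CHF → ZAR → CAD → NZD: 1 ÷ 1.75877 ÷ 0.0471059 × 0.0612691 ÷ 0.732585 = 1.009483
Product > 1; profitable direction is NZD → CHF → ZAR → CAD → NZD.

1.0095 (arbitrage exists)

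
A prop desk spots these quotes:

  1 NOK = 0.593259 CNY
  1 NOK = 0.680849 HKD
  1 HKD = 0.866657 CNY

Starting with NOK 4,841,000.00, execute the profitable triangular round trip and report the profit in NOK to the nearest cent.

Profit: NOK 26,224.35

Profitable loop is NOK → CNY → HKD → NOK:
NOK 4,841,000.00 × 0.593259 = CNY 2,871,966.82
CNY 2,871,966.82 ÷ 0.866657 = HKD 3,313,844.83
HKD 3,313,844.83 ÷ 0.680849 = NOK 4,867,224.35
Profit = NOK 4,867,224.35 − NOK 4,841,000.00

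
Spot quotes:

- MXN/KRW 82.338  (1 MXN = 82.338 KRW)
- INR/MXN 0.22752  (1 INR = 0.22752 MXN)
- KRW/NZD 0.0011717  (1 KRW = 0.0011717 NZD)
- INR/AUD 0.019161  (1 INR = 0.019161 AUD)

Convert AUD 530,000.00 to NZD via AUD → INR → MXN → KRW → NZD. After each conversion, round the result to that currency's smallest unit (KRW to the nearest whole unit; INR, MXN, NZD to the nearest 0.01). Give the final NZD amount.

AUD 530,000.00 ÷ 0.019161 = INR 27,660,351.76
INR 27,660,351.76 × 0.22752 = MXN 6,293,283.23
MXN 6,293,283.23 × 82.338 = KRW 518,176,355
KRW 518,176,355 × 0.0011717 = NZD 607,147.24

NZD 607,147.24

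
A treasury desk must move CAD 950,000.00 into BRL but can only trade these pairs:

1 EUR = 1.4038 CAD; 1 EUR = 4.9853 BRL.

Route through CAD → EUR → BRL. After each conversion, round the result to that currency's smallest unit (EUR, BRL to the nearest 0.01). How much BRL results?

CAD 950,000.00 ÷ 1.4038 = EUR 676,734.58
EUR 676,734.58 × 4.9853 = BRL 3,373,724.90

BRL 3,373,724.90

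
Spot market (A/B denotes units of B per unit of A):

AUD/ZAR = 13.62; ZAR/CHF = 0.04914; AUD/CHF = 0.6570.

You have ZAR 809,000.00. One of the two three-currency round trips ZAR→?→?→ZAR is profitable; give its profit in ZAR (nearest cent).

Profit: ZAR 15,129.41

Profitable loop is ZAR → CHF → AUD → ZAR:
ZAR 809,000.00 × 0.04914 = CHF 39,754.26
CHF 39,754.26 ÷ 0.6570 = AUD 60,508.77
AUD 60,508.77 × 13.62 = ZAR 824,129.41
Profit = ZAR 824,129.41 − ZAR 809,000.00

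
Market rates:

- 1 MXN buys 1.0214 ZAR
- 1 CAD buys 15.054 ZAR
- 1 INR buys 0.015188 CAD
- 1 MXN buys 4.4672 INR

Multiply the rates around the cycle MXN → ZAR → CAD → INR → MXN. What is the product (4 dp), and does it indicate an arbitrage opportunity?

1.0000 (no arbitrage)

Around MXN → ZAR → CAD → INR → MXN: 1 × 1.0214 ÷ 15.054 ÷ 0.015188 ÷ 4.4672 = 1.000018
Product ≈ 1 (deviation 0.002%, within rounding noise).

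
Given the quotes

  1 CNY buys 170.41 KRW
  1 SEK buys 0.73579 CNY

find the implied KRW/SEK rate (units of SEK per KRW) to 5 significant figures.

KRW/SEK = 0.0079754

1 KRW ÷ 170.41 = 0.0058682 CNY
0.0058682 CNY ÷ 0.73579 = 0.00797537 SEK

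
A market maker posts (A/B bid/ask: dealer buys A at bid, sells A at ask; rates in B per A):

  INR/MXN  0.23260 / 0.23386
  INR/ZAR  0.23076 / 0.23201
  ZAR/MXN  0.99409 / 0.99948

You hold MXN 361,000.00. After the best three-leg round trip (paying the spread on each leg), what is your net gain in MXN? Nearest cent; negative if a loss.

Best loop MXN → ZAR → INR → MXN:
MXN 361,000.00 ÷ 0.99948 (buy ZAR at ask) = ZAR 361,187.82
ZAR 361,187.82 ÷ 0.23201 (buy INR at ask) = INR 1,556,776.94
INR 1,556,776.94 × 0.23260 (sell INR at bid) = MXN 362,106.32

Net profit: MXN 1,106.32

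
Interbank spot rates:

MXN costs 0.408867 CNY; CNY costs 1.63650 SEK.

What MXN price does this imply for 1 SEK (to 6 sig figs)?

1 SEK ÷ 1.63650 = 0.61106 CNY
0.61106 CNY ÷ 0.408867 = 1.49452 MXN

SEK/MXN = 1.49452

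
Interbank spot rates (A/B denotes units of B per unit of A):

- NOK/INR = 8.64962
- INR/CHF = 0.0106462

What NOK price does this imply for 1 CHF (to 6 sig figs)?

1 CHF ÷ 0.0106462 = 93.9302 INR
93.9302 INR ÷ 8.64962 = 10.8595 NOK

CHF/NOK = 10.8595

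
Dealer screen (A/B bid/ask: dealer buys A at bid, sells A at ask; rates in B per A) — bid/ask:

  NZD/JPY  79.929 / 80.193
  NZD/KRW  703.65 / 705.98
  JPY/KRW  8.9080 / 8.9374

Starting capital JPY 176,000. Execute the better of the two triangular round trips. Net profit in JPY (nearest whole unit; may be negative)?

Best loop JPY → KRW → NZD → JPY:
JPY 176,000 × 8.9080 (sell JPY at bid) = KRW 1,567,808
KRW 1,567,808 ÷ 705.98 (buy NZD at ask) = NZD 2,220.75
NZD 2,220.75 × 79.929 (sell NZD at bid) = JPY 177,503

Net profit: JPY 1,503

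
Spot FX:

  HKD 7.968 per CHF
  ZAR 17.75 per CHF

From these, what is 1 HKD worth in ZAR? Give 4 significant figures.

HKD/ZAR = 2.228

1 HKD ÷ 7.968 = 0.125502 CHF
0.125502 CHF × 17.75 = 2.22766 ZAR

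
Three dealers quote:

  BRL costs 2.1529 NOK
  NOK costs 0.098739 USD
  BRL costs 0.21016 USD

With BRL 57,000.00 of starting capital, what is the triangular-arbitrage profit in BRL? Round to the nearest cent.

Profit: BRL 655.05

Profitable loop is BRL → NOK → USD → BRL:
BRL 57,000.00 × 2.1529 = NOK 122,715.30
NOK 122,715.30 × 0.098739 = USD 12,116.79
USD 12,116.79 ÷ 0.21016 = BRL 57,655.05
Profit = BRL 57,655.05 − BRL 57,000.00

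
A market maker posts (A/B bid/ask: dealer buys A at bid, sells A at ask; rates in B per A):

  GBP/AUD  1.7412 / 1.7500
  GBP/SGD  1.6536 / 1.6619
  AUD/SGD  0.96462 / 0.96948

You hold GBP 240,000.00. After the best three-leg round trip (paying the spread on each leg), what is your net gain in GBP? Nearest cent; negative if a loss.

Best loop GBP → AUD → SGD → GBP:
GBP 240,000.00 × 1.7412 (sell GBP at bid) = AUD 417,888.00
AUD 417,888.00 × 0.96462 (sell AUD at bid) = SGD 403,103.12
SGD 403,103.12 ÷ 1.6619 (buy GBP at ask) = GBP 242,555.58

Net profit: GBP 2,555.58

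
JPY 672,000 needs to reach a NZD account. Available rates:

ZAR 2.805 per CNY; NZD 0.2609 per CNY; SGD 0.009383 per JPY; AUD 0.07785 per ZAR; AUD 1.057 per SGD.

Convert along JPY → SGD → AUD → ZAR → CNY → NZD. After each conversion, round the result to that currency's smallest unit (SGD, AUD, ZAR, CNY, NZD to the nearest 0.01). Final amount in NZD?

NZD 7,962.86

JPY 672,000 × 0.009383 = SGD 6,305.38
SGD 6,305.38 × 1.057 = AUD 6,664.79
AUD 6,664.79 ÷ 0.07785 = ZAR 85,610.66
ZAR 85,610.66 ÷ 2.805 = CNY 30,520.73
CNY 30,520.73 × 0.2609 = NZD 7,962.86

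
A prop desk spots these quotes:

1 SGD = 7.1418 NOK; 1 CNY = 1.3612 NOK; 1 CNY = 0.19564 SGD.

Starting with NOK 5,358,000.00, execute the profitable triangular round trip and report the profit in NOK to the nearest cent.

Profit: NOK 141,790.00

Profitable loop is NOK → CNY → SGD → NOK:
NOK 5,358,000.00 ÷ 1.3612 = CNY 3,936,232.74
CNY 3,936,232.74 × 0.19564 = SGD 770,084.57
SGD 770,084.57 × 7.1418 = NOK 5,499,790.00
Profit = NOK 5,499,790.00 − NOK 5,358,000.00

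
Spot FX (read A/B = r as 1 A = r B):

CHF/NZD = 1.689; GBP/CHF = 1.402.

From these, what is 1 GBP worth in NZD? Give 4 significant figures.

1 GBP × 1.402 = 1.402 CHF
1.402 CHF × 1.689 = 2.36798 NZD

GBP/NZD = 2.368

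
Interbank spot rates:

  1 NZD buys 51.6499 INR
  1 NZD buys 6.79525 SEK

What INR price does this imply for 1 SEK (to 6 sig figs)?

1 SEK ÷ 6.79525 = 0.147162 NZD
0.147162 NZD × 51.6499 = 7.60088 INR

SEK/INR = 7.60088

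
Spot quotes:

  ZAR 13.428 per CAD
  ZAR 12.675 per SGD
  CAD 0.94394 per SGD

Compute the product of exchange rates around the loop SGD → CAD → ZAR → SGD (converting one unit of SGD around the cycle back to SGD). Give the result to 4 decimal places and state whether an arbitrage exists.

1.0000 (no arbitrage)

Around SGD → CAD → ZAR → SGD: 1 × 0.94394 × 13.428 ÷ 12.675 = 1.000018
Product ≈ 1 (deviation 0.002%, within rounding noise).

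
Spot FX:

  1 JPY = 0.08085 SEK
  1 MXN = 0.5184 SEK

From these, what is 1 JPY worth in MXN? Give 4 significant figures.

JPY/MXN = 0.1560

1 JPY × 0.08085 = 0.08085 SEK
0.08085 SEK ÷ 0.5184 = 0.155961 MXN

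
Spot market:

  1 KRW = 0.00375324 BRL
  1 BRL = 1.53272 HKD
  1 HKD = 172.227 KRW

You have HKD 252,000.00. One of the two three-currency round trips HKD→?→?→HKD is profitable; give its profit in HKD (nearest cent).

Profit: HKD 2,349.06

Profitable loop is HKD → BRL → KRW → HKD:
HKD 252,000.00 ÷ 1.53272 = BRL 164,413.59
BRL 164,413.59 ÷ 0.00375324 = KRW 43,805,776
KRW 43,805,776 ÷ 172.227 = HKD 254,349.06
Profit = HKD 254,349.06 − HKD 252,000.00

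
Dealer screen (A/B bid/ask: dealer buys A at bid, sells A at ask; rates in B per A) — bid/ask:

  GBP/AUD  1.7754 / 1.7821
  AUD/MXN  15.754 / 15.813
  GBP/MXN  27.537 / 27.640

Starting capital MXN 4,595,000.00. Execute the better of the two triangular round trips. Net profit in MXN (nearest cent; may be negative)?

Net profit: MXN 54,802.79

Best loop MXN → GBP → AUD → MXN:
MXN 4,595,000.00 ÷ 27.640 (buy GBP at ask) = GBP 166,244.57
GBP 166,244.57 × 1.7754 (sell GBP at bid) = AUD 295,150.62
AUD 295,150.62 × 15.754 (sell AUD at bid) = MXN 4,649,802.79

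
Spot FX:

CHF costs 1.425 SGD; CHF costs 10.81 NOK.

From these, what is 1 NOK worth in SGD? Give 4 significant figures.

1 NOK ÷ 10.81 = 0.0925069 CHF
0.0925069 CHF × 1.425 = 0.131822 SGD

NOK/SGD = 0.1318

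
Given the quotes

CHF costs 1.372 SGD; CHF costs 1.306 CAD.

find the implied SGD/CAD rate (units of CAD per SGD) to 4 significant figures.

1 SGD ÷ 1.372 = 0.728863 CHF
0.728863 CHF × 1.306 = 0.951895 CAD

SGD/CAD = 0.9519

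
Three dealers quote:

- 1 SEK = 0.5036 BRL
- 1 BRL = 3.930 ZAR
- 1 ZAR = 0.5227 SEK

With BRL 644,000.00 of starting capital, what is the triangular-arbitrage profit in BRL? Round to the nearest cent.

Profitable loop is BRL → ZAR → SEK → BRL:
BRL 644,000.00 × 3.930 = ZAR 2,530,920.00
ZAR 2,530,920.00 × 0.5227 = SEK 1,322,911.88
SEK 1,322,911.88 × 0.5036 = BRL 666,218.42
Profit = BRL 666,218.42 − BRL 644,000.00

Profit: BRL 22,218.42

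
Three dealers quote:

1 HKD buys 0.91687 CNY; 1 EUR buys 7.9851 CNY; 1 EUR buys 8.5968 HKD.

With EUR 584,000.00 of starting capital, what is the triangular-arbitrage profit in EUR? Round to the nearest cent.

Profit: EUR 7,627.86

Profitable loop is EUR → CNY → HKD → EUR:
EUR 584,000.00 × 7.9851 = CNY 4,663,298.40
CNY 4,663,298.40 ÷ 0.91687 = HKD 5,086,106.43
HKD 5,086,106.43 ÷ 8.5968 = EUR 591,627.86
Profit = EUR 591,627.86 − EUR 584,000.00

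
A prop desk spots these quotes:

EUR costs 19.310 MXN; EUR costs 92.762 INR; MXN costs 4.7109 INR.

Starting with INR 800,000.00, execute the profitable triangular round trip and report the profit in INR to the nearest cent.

Profit: INR 15,781.65

Profitable loop is INR → MXN → EUR → INR:
INR 800,000.00 ÷ 4.7109 = MXN 169,818.93
MXN 169,818.93 ÷ 19.310 = EUR 8,794.35
EUR 8,794.35 × 92.762 = INR 815,781.65
Profit = INR 815,781.65 − INR 800,000.00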